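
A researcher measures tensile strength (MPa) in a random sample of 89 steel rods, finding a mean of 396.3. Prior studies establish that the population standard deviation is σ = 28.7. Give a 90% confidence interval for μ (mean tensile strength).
(391.30, 401.30)

z-interval (σ known):
z* = 1.645 for 90% confidence

Margin of error = z* · σ/√n = 1.645 · 28.7/√89 = 5.00

CI: (396.3 - 5.00, 396.3 + 5.00) = (391.30, 401.30)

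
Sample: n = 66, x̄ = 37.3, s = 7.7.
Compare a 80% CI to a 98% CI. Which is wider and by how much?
98% CI is wider by 2.07

df = 65
80% CI: t* = 1.295, (36.07, 38.53), width = 2 · t* · s/√n = 2.45
98% CI: t* = 2.385, (35.04, 39.56), width = 2 · t* · s/√n = 4.52

The 98% CI is wider by 4.52 - 2.45 = 2.07.
Higher confidence requires a wider interval.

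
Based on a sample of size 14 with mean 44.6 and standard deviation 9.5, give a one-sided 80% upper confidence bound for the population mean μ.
μ ≤ 46.81

Upper bound (one-sided):
t* = 0.870 (one-sided for 80%)
Upper bound = x̄ + t* · s/√n = 44.6 + 0.870 · 9.5/√14 = 46.81

We are 80% confident that μ ≤ 46.81.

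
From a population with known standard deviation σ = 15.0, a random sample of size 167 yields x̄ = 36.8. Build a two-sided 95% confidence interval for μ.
(34.52, 39.08)

z-interval (σ known):
z* = 1.960 for 95% confidence

Margin of error = z* · σ/√n = 1.960 · 15.0/√167 = 2.28

CI: (36.8 - 2.28, 36.8 + 2.28) = (34.52, 39.08)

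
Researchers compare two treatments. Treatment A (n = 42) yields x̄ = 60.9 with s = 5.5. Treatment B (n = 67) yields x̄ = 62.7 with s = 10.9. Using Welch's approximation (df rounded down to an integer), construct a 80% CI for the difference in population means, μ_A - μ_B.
(-3.84, 0.24)

Difference: x̄₁ - x̄₂ = -1.80
SE = √(s₁²/n₁ + s₂²/n₂) = √(5.5²/42 + 10.9²/67) = 1.5791
df = 103.12 → 103 (Welch–Satterthwaite, rounded down)
t* = 1.290

CI: -1.80 ± 1.290 · 1.5791 = -1.80 ± 2.04 = (-3.84, 0.24)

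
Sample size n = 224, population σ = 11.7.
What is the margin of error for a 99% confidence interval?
Margin of error = 2.01

Margin of error = z* · σ/√n
= 2.576 · 11.7/√224
= 2.576 · 11.7/14.9666
= 2.01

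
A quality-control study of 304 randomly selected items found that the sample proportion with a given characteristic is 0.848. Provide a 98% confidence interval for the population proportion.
(0.800, 0.896)

Proportion CI:
SE = √(p̂(1-p̂)/n) = √(0.848 · 0.152 / 304) = 0.02059

z* = 2.326
Margin = z* · SE = 2.326 · 0.02059 = 0.0479

CI: 0.848 ± 0.0479 = (0.800, 0.896)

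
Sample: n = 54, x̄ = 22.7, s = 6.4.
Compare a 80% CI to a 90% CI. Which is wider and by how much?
90% CI is wider by 0.66

df = 53
80% CI: t* = 1.298, (21.57, 23.83), width = 2 · t* · s/√n = 2.26
90% CI: t* = 1.674, (21.24, 24.16), width = 2 · t* · s/√n = 2.92

The 90% CI is wider by 2.92 - 2.26 = 0.66.
Higher confidence requires a wider interval.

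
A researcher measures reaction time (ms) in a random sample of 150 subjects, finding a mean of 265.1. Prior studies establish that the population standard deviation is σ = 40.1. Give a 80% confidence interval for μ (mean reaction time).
(260.90, 269.30)

z-interval (σ known):
z* = 1.282 for 80% confidence

Margin of error = z* · σ/√n = 1.282 · 40.1/√150 = 4.20

CI: (265.1 - 4.20, 265.1 + 4.20) = (260.90, 269.30)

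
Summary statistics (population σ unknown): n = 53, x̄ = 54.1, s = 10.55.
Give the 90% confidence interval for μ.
(51.67, 56.53)

t-interval (σ unknown):
df = n - 1 = 52
t* = 1.675 for 90% confidence

Margin of error = t* · s/√n = 1.675 · 10.55/√53 = 2.43

CI: (51.67, 56.53)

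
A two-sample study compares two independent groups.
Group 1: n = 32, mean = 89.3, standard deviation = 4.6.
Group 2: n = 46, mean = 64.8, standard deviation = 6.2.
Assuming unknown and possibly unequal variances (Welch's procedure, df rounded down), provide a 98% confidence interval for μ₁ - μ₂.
(21.59, 27.41)

Difference: x̄₁ - x̄₂ = 24.50
SE = √(s₁²/n₁ + s₂²/n₂) = √(4.6²/32 + 6.2²/46) = 1.2235
df = 75.64 → 75 (Welch–Satterthwaite, rounded down)
t* = 2.377

CI: 24.50 ± 2.377 · 1.2235 = 24.50 ± 2.91 = (21.59, 27.41)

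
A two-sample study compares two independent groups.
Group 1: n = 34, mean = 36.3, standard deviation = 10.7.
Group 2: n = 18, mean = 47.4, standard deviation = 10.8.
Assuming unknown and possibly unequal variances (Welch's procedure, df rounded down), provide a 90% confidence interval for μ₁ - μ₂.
(-16.41, -5.79)

Difference: x̄₁ - x̄₂ = -11.10
SE = √(s₁²/n₁ + s₂²/n₂) = √(10.7²/34 + 10.8²/18) = 3.1380
df = 34.46 → 34 (Welch–Satterthwaite, rounded down)
t* = 1.691

CI: -11.10 ± 1.691 · 3.1380 = -11.10 ± 5.31 = (-16.41, -5.79)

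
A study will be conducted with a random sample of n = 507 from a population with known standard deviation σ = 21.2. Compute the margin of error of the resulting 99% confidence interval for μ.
Margin of error = 2.43

Margin of error = z* · σ/√n
= 2.576 · 21.2/√507
= 2.576 · 21.2/22.5167
= 2.43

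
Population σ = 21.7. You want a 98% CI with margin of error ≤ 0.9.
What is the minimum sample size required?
n ≥ 3146

For margin E ≤ 0.9:
n ≥ (z* · σ / E)²
n ≥ (2.326 · 21.7 / 0.9)²
n ≥ 3145.24

Minimum n = 3146 (rounding up)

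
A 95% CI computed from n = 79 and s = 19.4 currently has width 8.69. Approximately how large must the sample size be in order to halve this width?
n ≈ 316

CI width ∝ 1/√n
To reduce width by factor 2, need √n to grow by 2 → need 2² = 4 times as many samples.

Current: n = 79, width = 8.69
New: n = 316, width ≈ 4.30

Width reduced by factor of 8.69/4.30 = 2.02.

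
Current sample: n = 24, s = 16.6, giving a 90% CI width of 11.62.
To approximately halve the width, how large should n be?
n ≈ 96

CI width ∝ 1/√n
To reduce width by factor 2, need √n to grow by 2 → need 2² = 4 times as many samples.

Current: n = 24, width = 11.62
New: n = 96, width ≈ 5.63

Width reduced by factor of 11.62/5.63 = 2.06.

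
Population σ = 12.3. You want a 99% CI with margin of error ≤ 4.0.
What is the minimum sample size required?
n ≥ 63

For margin E ≤ 4.0:
n ≥ (z* · σ / E)²
n ≥ (2.576 · 12.3 / 4.0)²
n ≥ 62.75

Minimum n = 63 (rounding up)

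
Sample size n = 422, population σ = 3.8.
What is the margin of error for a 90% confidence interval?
Margin of error = 0.30

Margin of error = z* · σ/√n
= 1.645 · 3.8/√422
= 1.645 · 3.8/20.5426
= 0.30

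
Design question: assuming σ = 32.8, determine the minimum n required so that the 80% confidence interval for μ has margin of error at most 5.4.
n ≥ 61

For margin E ≤ 5.4:
n ≥ (z* · σ / E)²
n ≥ (1.282 · 32.8 / 5.4)²
n ≥ 60.64

Minimum n = 61 (rounding up)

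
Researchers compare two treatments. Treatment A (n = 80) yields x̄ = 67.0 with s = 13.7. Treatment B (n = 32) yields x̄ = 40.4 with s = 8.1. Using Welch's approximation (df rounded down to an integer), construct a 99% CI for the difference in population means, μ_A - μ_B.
(21.09, 32.11)

Difference: x̄₁ - x̄₂ = 26.60
SE = √(s₁²/n₁ + s₂²/n₂) = √(13.7²/80 + 8.1²/32) = 2.0968
df = 94.16 → 94 (Welch–Satterthwaite, rounded down)
t* = 2.629

CI: 26.60 ± 2.629 · 2.0968 = 26.60 ± 5.51 = (21.09, 32.11)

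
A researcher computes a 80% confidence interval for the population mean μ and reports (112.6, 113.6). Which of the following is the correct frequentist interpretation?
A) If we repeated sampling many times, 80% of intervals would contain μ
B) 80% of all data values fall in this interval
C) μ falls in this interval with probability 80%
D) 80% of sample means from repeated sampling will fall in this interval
A

A) Correct — this is the frequentist long-run coverage interpretation.
B) Wrong — a CI is about the parameter μ, not individual data values.
C) Wrong — μ is fixed; the randomness lives in the interval, not in μ.
D) Wrong — coverage applies to intervals containing μ, not to future x̄ values.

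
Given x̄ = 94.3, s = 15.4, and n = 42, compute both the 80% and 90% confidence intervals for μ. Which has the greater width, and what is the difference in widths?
90% CI is wider by 1.81

df = 41
80% CI: t* = 1.303, (91.20, 97.40), width = 2 · t* · s/√n = 6.19
90% CI: t* = 1.683, (90.30, 98.30), width = 2 · t* · s/√n = 8.00

The 90% CI is wider by 8.00 - 6.19 = 1.81.
Higher confidence requires a wider interval.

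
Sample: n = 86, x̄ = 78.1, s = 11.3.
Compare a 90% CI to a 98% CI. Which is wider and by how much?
98% CI is wider by 1.73

df = 85
90% CI: t* = 1.663, (76.07, 80.13), width = 2 · t* · s/√n = 4.05
98% CI: t* = 2.371, (75.21, 80.99), width = 2 · t* · s/√n = 5.78

The 98% CI is wider by 5.78 - 4.05 = 1.73.
Higher confidence requires a wider interval.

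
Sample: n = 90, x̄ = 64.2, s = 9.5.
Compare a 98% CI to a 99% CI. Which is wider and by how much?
99% CI is wider by 0.53

df = 89
98% CI: t* = 2.369, (61.83, 66.57), width = 2 · t* · s/√n = 4.74
99% CI: t* = 2.632, (61.56, 66.84), width = 2 · t* · s/√n = 5.27

The 99% CI is wider by 5.27 - 4.74 = 0.53.
Higher confidence requires a wider interval.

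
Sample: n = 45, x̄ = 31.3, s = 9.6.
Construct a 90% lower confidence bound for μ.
μ ≥ 29.44

Lower bound (one-sided):
t* = 1.301 (one-sided for 90%)
Lower bound = x̄ - t* · s/√n = 31.3 - 1.301 · 9.6/√45 = 29.44

We are 90% confident that μ ≥ 29.44.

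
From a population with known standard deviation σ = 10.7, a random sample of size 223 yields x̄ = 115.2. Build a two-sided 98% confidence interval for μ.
(113.53, 116.87)

z-interval (σ known):
z* = 2.326 for 98% confidence

Margin of error = z* · σ/√n = 2.326 · 10.7/√223 = 1.67

CI: (115.2 - 1.67, 115.2 + 1.67) = (113.53, 116.87)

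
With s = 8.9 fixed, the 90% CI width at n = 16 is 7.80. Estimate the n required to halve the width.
n ≈ 64

CI width ∝ 1/√n
To reduce width by factor 2, need √n to grow by 2 → need 2² = 4 times as many samples.

Current: n = 16, width = 7.80
New: n = 64, width ≈ 3.71

Width reduced by factor of 7.80/3.71 = 2.10.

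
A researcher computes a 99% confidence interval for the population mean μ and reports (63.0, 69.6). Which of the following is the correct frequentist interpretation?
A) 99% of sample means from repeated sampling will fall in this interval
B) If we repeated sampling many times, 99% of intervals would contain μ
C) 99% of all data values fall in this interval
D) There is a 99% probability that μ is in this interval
B

A) Wrong — coverage applies to intervals containing μ, not to future x̄ values.
B) Correct — this is the frequentist long-run coverage interpretation.
C) Wrong — a CI is about the parameter μ, not individual data values.
D) Wrong — μ is fixed; the randomness lives in the interval, not in μ.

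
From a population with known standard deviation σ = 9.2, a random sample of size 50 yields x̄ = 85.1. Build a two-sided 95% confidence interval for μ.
(82.55, 87.65)

z-interval (σ known):
z* = 1.960 for 95% confidence

Margin of error = z* · σ/√n = 1.960 · 9.2/√50 = 2.55

CI: (85.1 - 2.55, 85.1 + 2.55) = (82.55, 87.65)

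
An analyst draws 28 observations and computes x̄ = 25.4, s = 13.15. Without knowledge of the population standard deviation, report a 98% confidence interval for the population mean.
(19.25, 31.55)

t-interval (σ unknown):
df = n - 1 = 27
t* = 2.473 for 98% confidence

Margin of error = t* · s/√n = 2.473 · 13.15/√28 = 6.15

CI: (19.25, 31.55)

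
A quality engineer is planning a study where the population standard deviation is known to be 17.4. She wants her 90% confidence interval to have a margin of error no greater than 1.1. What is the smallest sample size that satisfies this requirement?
n ≥ 678

For margin E ≤ 1.1:
n ≥ (z* · σ / E)²
n ≥ (1.645 · 17.4 / 1.1)²
n ≥ 677.09

Minimum n = 678 (rounding up)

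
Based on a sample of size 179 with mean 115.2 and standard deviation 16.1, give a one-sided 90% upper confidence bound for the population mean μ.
μ ≤ 116.75

Upper bound (one-sided):
t* = 1.286 (one-sided for 90%)
Upper bound = x̄ + t* · s/√n = 115.2 + 1.286 · 16.1/√179 = 116.75

We are 90% confident that μ ≤ 116.75.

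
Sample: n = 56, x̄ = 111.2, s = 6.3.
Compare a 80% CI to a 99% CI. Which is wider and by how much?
99% CI is wider by 2.31

df = 55
80% CI: t* = 1.297, (110.11, 112.29), width = 2 · t* · s/√n = 2.18
99% CI: t* = 2.668, (108.95, 113.45), width = 2 · t* · s/√n = 4.49

The 99% CI is wider by 4.49 - 2.18 = 2.31.
Higher confidence requires a wider interval.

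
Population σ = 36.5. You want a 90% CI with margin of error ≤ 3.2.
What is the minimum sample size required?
n ≥ 353

For margin E ≤ 3.2:
n ≥ (z* · σ / E)²
n ≥ (1.645 · 36.5 / 3.2)²
n ≥ 352.06

Minimum n = 353 (rounding up)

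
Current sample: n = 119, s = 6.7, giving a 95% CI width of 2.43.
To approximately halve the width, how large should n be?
n ≈ 476

CI width ∝ 1/√n
To reduce width by factor 2, need √n to grow by 2 → need 2² = 4 times as many samples.

Current: n = 119, width = 2.43
New: n = 476, width ≈ 1.21

Width reduced by factor of 2.43/1.21 = 2.01.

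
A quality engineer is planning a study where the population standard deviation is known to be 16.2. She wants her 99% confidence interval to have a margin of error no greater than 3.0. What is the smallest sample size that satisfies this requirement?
n ≥ 194

For margin E ≤ 3.0:
n ≥ (z* · σ / E)²
n ≥ (2.576 · 16.2 / 3.0)²
n ≥ 193.50

Minimum n = 194 (rounding up)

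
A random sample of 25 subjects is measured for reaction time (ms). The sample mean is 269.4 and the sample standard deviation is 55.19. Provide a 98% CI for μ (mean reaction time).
(241.89, 296.91)

t-interval (σ unknown):
df = n - 1 = 24
t* = 2.492 for 98% confidence

Margin of error = t* · s/√n = 2.492 · 55.19/√25 = 27.51

CI: (241.89, 296.91)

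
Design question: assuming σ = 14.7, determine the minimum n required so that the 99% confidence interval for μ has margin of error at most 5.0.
n ≥ 58

For margin E ≤ 5.0:
n ≥ (z* · σ / E)²
n ≥ (2.576 · 14.7 / 5.0)²
n ≥ 57.36

Minimum n = 58 (rounding up)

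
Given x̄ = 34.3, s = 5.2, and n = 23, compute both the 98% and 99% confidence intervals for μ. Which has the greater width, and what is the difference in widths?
99% CI is wider by 0.67

df = 22
98% CI: t* = 2.508, (31.58, 37.02), width = 2 · t* · s/√n = 5.44
99% CI: t* = 2.819, (31.24, 37.36), width = 2 · t* · s/√n = 6.11

The 99% CI is wider by 6.11 - 5.44 = 0.67.
Higher confidence requires a wider interval.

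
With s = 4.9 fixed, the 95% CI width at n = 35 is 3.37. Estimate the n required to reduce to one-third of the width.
n ≈ 315

CI width ∝ 1/√n
To reduce width by factor 3, need √n to grow by 3 → need 3² = 9 times as many samples.

Current: n = 35, width = 3.37
New: n = 315, width ≈ 1.09

Width reduced by factor of 3.37/1.09 = 3.09.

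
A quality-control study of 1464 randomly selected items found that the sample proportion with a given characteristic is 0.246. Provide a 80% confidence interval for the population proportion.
(0.232, 0.260)

Proportion CI:
SE = √(p̂(1-p̂)/n) = √(0.246 · 0.754 / 1464) = 0.01126

z* = 1.282
Margin = z* · SE = 1.282 · 0.01126 = 0.0144

CI: 0.246 ± 0.0144 = (0.232, 0.260)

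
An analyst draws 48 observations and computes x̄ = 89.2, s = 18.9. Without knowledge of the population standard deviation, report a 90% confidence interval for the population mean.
(84.62, 93.78)

t-interval (σ unknown):
df = n - 1 = 47
t* = 1.678 for 90% confidence

Margin of error = t* · s/√n = 1.678 · 18.9/√48 = 4.58

CI: (84.62, 93.78)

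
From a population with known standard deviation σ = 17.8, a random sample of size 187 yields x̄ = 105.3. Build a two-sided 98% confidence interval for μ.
(102.27, 108.33)

z-interval (σ known):
z* = 2.326 for 98% confidence

Margin of error = z* · σ/√n = 2.326 · 17.8/√187 = 3.03

CI: (105.3 - 3.03, 105.3 + 3.03) = (102.27, 108.33)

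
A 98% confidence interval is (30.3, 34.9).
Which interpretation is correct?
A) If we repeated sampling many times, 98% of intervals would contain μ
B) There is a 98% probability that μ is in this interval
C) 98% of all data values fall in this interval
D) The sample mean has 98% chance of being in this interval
A

A) Correct — this is the frequentist long-run coverage interpretation.
B) Wrong — μ is fixed; the randomness lives in the interval, not in μ.
C) Wrong — a CI is about the parameter μ, not individual data values.
D) Wrong — x̄ is observed and sits in the interval by construction.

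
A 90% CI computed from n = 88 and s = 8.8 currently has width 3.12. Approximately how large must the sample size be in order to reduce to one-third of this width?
n ≈ 792

CI width ∝ 1/√n
To reduce width by factor 3, need √n to grow by 3 → need 3² = 9 times as many samples.

Current: n = 88, width = 3.12
New: n = 792, width ≈ 1.03

Width reduced by factor of 3.12/1.03 = 3.03.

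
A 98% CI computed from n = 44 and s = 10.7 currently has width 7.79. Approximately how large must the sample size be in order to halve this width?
n ≈ 176

CI width ∝ 1/√n
To reduce width by factor 2, need √n to grow by 2 → need 2² = 4 times as many samples.

Current: n = 44, width = 7.79
New: n = 176, width ≈ 3.79

Width reduced by factor of 7.79/3.79 = 2.06.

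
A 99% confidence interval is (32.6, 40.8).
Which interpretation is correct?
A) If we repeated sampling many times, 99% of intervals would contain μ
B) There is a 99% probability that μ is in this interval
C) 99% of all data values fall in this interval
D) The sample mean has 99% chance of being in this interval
A

A) Correct — this is the frequentist long-run coverage interpretation.
B) Wrong — μ is fixed; the randomness lives in the interval, not in μ.
C) Wrong — a CI is about the parameter μ, not individual data values.
D) Wrong — x̄ is observed and sits in the interval by construction.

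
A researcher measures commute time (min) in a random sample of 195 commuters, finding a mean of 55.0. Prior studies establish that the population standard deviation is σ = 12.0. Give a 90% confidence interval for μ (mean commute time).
(53.59, 56.41)

z-interval (σ known):
z* = 1.645 for 90% confidence

Margin of error = z* · σ/√n = 1.645 · 12.0/√195 = 1.41

CI: (55.0 - 1.41, 55.0 + 1.41) = (53.59, 56.41)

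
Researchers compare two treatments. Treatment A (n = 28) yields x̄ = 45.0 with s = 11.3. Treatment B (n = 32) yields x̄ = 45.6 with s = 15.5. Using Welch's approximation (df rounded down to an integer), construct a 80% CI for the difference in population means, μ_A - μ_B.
(-5.11, 3.91)

Difference: x̄₁ - x̄₂ = -0.60
SE = √(s₁²/n₁ + s₂²/n₂) = √(11.3²/28 + 15.5²/32) = 3.4739
df = 56.26 → 56 (Welch–Satterthwaite, rounded down)
t* = 1.297

CI: -0.60 ± 1.297 · 3.4739 = -0.60 ± 4.51 = (-5.11, 3.91)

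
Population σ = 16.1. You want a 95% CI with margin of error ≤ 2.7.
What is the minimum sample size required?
n ≥ 137

For margin E ≤ 2.7:
n ≥ (z* · σ / E)²
n ≥ (1.960 · 16.1 / 2.7)²
n ≥ 136.60

Minimum n = 137 (rounding up)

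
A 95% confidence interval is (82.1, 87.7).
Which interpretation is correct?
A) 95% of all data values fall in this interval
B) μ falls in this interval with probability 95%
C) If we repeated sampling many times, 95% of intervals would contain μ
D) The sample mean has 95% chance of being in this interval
C

A) Wrong — a CI is about the parameter μ, not individual data values.
B) Wrong — μ is fixed; the randomness lives in the interval, not in μ.
C) Correct — this is the frequentist long-run coverage interpretation.
D) Wrong — x̄ is observed and sits in the interval by construction.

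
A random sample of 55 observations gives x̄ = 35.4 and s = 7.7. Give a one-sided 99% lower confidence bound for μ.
μ ≥ 32.91

Lower bound (one-sided):
t* = 2.397 (one-sided for 99%)
Lower bound = x̄ - t* · s/√n = 35.4 - 2.397 · 7.7/√55 = 32.91

We are 99% confident that μ ≥ 32.91.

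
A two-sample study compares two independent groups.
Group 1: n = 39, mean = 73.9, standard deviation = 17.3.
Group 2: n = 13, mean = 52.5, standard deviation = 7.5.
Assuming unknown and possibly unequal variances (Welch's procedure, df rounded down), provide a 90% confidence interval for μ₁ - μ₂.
(15.58, 27.22)

Difference: x̄₁ - x̄₂ = 21.40
SE = √(s₁²/n₁ + s₂²/n₂) = √(17.3²/39 + 7.5²/13) = 3.4642
df = 46.31 → 46 (Welch–Satterthwaite, rounded down)
t* = 1.679

CI: 21.40 ± 1.679 · 3.4642 = 21.40 ± 5.82 = (15.58, 27.22)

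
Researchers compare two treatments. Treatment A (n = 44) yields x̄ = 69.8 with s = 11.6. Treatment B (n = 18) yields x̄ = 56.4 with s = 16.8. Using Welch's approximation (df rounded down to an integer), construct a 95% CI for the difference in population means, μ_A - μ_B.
(4.44, 22.36)

Difference: x̄₁ - x̄₂ = 13.40
SE = √(s₁²/n₁ + s₂²/n₂) = √(11.6²/44 + 16.8²/18) = 4.3288
df = 23.92 → 23 (Welch–Satterthwaite, rounded down)
t* = 2.069

CI: 13.40 ± 2.069 · 4.3288 = 13.40 ± 8.96 = (4.44, 22.36)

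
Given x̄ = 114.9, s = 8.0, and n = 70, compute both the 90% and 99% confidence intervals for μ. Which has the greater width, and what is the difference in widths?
99% CI is wider by 1.88

df = 69
90% CI: t* = 1.667, (113.31, 116.49), width = 2 · t* · s/√n = 3.19
99% CI: t* = 2.649, (112.37, 117.43), width = 2 · t* · s/√n = 5.07

The 99% CI is wider by 5.07 - 3.19 = 1.88.
Higher confidence requires a wider interval.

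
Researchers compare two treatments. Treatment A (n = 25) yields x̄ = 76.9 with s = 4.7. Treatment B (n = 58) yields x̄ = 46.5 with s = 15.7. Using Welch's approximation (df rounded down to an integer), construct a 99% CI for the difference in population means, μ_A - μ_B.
(24.41, 36.39)

Difference: x̄₁ - x̄₂ = 30.40
SE = √(s₁²/n₁ + s₂²/n₂) = √(4.7²/25 + 15.7²/58) = 2.2657
df = 75.42 → 75 (Welch–Satterthwaite, rounded down)
t* = 2.643

CI: 30.40 ± 2.643 · 2.2657 = 30.40 ± 5.99 = (24.41, 36.39)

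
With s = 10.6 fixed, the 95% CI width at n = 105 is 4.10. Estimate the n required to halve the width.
n ≈ 420

CI width ∝ 1/√n
To reduce width by factor 2, need √n to grow by 2 → need 2² = 4 times as many samples.

Current: n = 105, width = 4.10
New: n = 420, width ≈ 2.03

Width reduced by factor of 4.10/2.03 = 2.02.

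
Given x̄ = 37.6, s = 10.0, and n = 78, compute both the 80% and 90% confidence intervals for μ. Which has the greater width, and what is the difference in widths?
90% CI is wider by 0.84

df = 77
80% CI: t* = 1.293, (36.14, 39.06), width = 2 · t* · s/√n = 2.93
90% CI: t* = 1.665, (35.71, 39.49), width = 2 · t* · s/√n = 3.77

The 90% CI is wider by 3.77 - 2.93 = 0.84.
Higher confidence requires a wider interval.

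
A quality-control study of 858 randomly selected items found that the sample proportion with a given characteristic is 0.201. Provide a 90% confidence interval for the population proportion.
(0.178, 0.224)

Proportion CI:
SE = √(p̂(1-p̂)/n) = √(0.201 · 0.799 / 858) = 0.01368

z* = 1.645
Margin = z* · SE = 1.645 · 0.01368 = 0.0225

CI: 0.201 ± 0.0225 = (0.178, 0.224)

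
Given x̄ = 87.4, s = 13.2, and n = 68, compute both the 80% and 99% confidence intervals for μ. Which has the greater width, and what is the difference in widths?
99% CI is wider by 4.35

df = 67
80% CI: t* = 1.294, (85.33, 89.47), width = 2 · t* · s/√n = 4.14
99% CI: t* = 2.651, (83.16, 91.64), width = 2 · t* · s/√n = 8.49

The 99% CI is wider by 8.49 - 4.14 = 4.35.
Higher confidence requires a wider interval.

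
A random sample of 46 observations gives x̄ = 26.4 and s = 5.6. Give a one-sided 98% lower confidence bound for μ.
μ ≥ 24.65

Lower bound (one-sided):
t* = 2.115 (one-sided for 98%)
Lower bound = x̄ - t* · s/√n = 26.4 - 2.115 · 5.6/√46 = 24.65

We are 98% confident that μ ≥ 24.65.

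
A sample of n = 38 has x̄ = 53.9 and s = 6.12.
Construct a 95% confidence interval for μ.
(51.89, 55.91)

t-interval (σ unknown):
df = n - 1 = 37
t* = 2.026 for 95% confidence

Margin of error = t* · s/√n = 2.026 · 6.12/√38 = 2.01

CI: (51.89, 55.91)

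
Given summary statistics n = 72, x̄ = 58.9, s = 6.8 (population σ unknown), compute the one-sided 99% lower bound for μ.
μ ≥ 56.99

Lower bound (one-sided):
t* = 2.380 (one-sided for 99%)
Lower bound = x̄ - t* · s/√n = 58.9 - 2.380 · 6.8/√72 = 56.99

We are 99% confident that μ ≥ 56.99.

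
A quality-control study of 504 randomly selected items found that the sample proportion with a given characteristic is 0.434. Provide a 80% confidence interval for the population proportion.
(0.406, 0.462)

Proportion CI:
SE = √(p̂(1-p̂)/n) = √(0.434 · 0.566 / 504) = 0.02208

z* = 1.282
Margin = z* · SE = 1.282 · 0.02208 = 0.0283

CI: 0.434 ± 0.0283 = (0.406, 0.462)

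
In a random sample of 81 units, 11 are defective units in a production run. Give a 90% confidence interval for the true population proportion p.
(0.073, 0.198)

Proportion CI:
p̂ = 11/81 = 0.13580
SE = √(p̂(1-p̂)/n) = √(0.13580 · 0.86420 / 81) = 0.03806

z* = 1.645
Margin = z* · SE = 1.645 · 0.03806 = 0.0626

CI: 0.13580 ± 0.0626 = (0.073, 0.198)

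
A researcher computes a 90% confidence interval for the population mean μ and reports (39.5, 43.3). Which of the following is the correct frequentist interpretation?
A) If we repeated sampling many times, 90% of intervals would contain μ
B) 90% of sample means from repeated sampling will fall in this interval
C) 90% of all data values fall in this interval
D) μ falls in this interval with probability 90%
A

A) Correct — this is the frequentist long-run coverage interpretation.
B) Wrong — coverage applies to intervals containing μ, not to future x̄ values.
C) Wrong — a CI is about the parameter μ, not individual data values.
D) Wrong — μ is fixed; the randomness lives in the interval, not in μ.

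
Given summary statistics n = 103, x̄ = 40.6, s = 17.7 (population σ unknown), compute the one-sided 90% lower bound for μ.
μ ≥ 38.35

Lower bound (one-sided):
t* = 1.290 (one-sided for 90%)
Lower bound = x̄ - t* · s/√n = 40.6 - 1.290 · 17.7/√103 = 38.35

We are 90% confident that μ ≥ 38.35.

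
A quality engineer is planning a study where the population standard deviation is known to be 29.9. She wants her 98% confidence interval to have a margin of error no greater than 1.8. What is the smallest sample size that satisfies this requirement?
n ≥ 1493

For margin E ≤ 1.8:
n ≥ (z* · σ / E)²
n ≥ (2.326 · 29.9 / 1.8)²
n ≥ 1492.85

Minimum n = 1493 (rounding up)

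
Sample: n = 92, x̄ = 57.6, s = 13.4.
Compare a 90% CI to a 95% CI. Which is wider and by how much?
95% CI is wider by 0.91

df = 91
90% CI: t* = 1.662, (55.28, 59.92), width = 2 · t* · s/√n = 4.64
95% CI: t* = 1.986, (54.83, 60.37), width = 2 · t* · s/√n = 5.55

The 95% CI is wider by 5.55 - 4.64 = 0.91.
Higher confidence requires a wider interval.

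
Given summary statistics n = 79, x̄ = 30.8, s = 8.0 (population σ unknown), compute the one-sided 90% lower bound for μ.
μ ≥ 29.64

Lower bound (one-sided):
t* = 1.292 (one-sided for 90%)
Lower bound = x̄ - t* · s/√n = 30.8 - 1.292 · 8.0/√79 = 29.64

We are 90% confident that μ ≥ 29.64.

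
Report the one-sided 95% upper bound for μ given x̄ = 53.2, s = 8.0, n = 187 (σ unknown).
μ ≤ 54.17

Upper bound (one-sided):
t* = 1.653 (one-sided for 95%)
Upper bound = x̄ + t* · s/√n = 53.2 + 1.653 · 8.0/√187 = 54.17

We are 95% confident that μ ≤ 54.17.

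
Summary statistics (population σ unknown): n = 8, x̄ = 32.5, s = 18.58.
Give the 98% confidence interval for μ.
(12.81, 52.19)

t-interval (σ unknown):
df = n - 1 = 7
t* = 2.998 for 98% confidence

Margin of error = t* · s/√n = 2.998 · 18.58/√8 = 19.69

CI: (12.81, 52.19)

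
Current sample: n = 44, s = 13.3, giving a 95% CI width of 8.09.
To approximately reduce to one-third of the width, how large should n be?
n ≈ 396

CI width ∝ 1/√n
To reduce width by factor 3, need √n to grow by 3 → need 3² = 9 times as many samples.

Current: n = 44, width = 8.09
New: n = 396, width ≈ 2.63

Width reduced by factor of 8.09/2.63 = 3.08.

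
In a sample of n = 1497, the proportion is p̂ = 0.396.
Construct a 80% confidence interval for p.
(0.380, 0.412)

Proportion CI:
SE = √(p̂(1-p̂)/n) = √(0.396 · 0.604 / 1497) = 0.01264

z* = 1.282
Margin = z* · SE = 1.282 · 0.01264 = 0.0162

CI: 0.396 ± 0.0162 = (0.380, 0.412)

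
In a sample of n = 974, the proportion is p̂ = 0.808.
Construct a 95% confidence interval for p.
(0.783, 0.833)

Proportion CI:
SE = √(p̂(1-p̂)/n) = √(0.808 · 0.192 / 974) = 0.01262

z* = 1.960
Margin = z* · SE = 1.960 · 0.01262 = 0.0247

CI: 0.808 ± 0.0247 = (0.783, 0.833)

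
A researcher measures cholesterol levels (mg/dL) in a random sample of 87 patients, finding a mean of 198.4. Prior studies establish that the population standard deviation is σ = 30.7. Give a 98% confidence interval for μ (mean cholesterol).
(190.74, 206.06)

z-interval (σ known):
z* = 2.326 for 98% confidence

Margin of error = z* · σ/√n = 2.326 · 30.7/√87 = 7.66

CI: (198.4 - 7.66, 198.4 + 7.66) = (190.74, 206.06)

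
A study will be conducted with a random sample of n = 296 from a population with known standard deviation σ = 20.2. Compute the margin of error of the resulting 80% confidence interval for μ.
Margin of error = 1.51

Margin of error = z* · σ/√n
= 1.282 · 20.2/√296
= 1.282 · 20.2/17.2047
= 1.51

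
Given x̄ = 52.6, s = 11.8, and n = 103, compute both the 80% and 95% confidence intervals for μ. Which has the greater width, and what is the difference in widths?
95% CI is wider by 1.61

df = 102
80% CI: t* = 1.290, (51.10, 54.10), width = 2 · t* · s/√n = 3.00
95% CI: t* = 1.983, (50.29, 54.91), width = 2 · t* · s/√n = 4.61

The 95% CI is wider by 4.61 - 3.00 = 1.61.
Higher confidence requires a wider interval.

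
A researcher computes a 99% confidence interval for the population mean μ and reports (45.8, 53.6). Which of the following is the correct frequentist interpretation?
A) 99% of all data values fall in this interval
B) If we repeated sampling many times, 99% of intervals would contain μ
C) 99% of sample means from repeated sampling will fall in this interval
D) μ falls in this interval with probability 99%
B

A) Wrong — a CI is about the parameter μ, not individual data values.
B) Correct — this is the frequentist long-run coverage interpretation.
C) Wrong — coverage applies to intervals containing μ, not to future x̄ values.
D) Wrong — μ is fixed; the randomness lives in the interval, not in μ.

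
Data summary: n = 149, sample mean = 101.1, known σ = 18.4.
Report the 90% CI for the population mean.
(98.62, 103.58)

z-interval (σ known):
z* = 1.645 for 90% confidence

Margin of error = z* · σ/√n = 1.645 · 18.4/√149 = 2.48

CI: (101.1 - 2.48, 101.1 + 2.48) = (98.62, 103.58)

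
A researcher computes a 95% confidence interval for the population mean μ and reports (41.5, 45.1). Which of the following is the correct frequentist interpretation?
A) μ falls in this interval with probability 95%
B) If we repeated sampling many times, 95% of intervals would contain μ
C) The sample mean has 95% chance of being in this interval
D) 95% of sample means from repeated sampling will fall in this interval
B

A) Wrong — μ is fixed; the randomness lives in the interval, not in μ.
B) Correct — this is the frequentist long-run coverage interpretation.
C) Wrong — x̄ is observed and sits in the interval by construction.
D) Wrong — coverage applies to intervals containing μ, not to future x̄ values.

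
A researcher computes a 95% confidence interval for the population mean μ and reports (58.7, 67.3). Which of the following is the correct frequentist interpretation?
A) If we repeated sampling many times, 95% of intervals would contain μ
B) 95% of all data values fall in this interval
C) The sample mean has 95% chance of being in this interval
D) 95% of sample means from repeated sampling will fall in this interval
A

A) Correct — this is the frequentist long-run coverage interpretation.
B) Wrong — a CI is about the parameter μ, not individual data values.
C) Wrong — x̄ is observed and sits in the interval by construction.
D) Wrong — coverage applies to intervals containing μ, not to future x̄ values.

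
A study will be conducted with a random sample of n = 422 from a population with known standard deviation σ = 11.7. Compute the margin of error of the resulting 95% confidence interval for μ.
Margin of error = 1.12

Margin of error = z* · σ/√n
= 1.960 · 11.7/√422
= 1.960 · 11.7/20.5426
= 1.12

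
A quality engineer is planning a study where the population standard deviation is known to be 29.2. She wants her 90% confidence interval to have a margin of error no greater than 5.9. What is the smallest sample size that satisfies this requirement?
n ≥ 67

For margin E ≤ 5.9:
n ≥ (z* · σ / E)²
n ≥ (1.645 · 29.2 / 5.9)²
n ≥ 66.28

Minimum n = 67 (rounding up)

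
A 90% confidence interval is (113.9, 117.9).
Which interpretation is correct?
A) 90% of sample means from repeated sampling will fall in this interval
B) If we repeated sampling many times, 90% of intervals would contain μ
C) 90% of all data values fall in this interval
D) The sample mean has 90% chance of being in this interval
B

A) Wrong — coverage applies to intervals containing μ, not to future x̄ values.
B) Correct — this is the frequentist long-run coverage interpretation.
C) Wrong — a CI is about the parameter μ, not individual data values.
D) Wrong — x̄ is observed and sits in the interval by construction.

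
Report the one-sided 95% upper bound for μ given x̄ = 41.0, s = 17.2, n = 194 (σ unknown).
μ ≤ 43.04

Upper bound (one-sided):
t* = 1.653 (one-sided for 95%)
Upper bound = x̄ + t* · s/√n = 41.0 + 1.653 · 17.2/√194 = 43.04

We are 95% confident that μ ≤ 43.04.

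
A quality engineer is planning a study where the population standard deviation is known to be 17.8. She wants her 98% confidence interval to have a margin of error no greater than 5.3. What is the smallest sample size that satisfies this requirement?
n ≥ 62

For margin E ≤ 5.3:
n ≥ (z* · σ / E)²
n ≥ (2.326 · 17.8 / 5.3)²
n ≥ 61.02

Minimum n = 62 (rounding up)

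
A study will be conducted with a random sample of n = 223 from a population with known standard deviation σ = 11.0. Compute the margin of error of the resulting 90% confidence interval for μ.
Margin of error = 1.21

Margin of error = z* · σ/√n
= 1.645 · 11.0/√223
= 1.645 · 11.0/14.9332
= 1.21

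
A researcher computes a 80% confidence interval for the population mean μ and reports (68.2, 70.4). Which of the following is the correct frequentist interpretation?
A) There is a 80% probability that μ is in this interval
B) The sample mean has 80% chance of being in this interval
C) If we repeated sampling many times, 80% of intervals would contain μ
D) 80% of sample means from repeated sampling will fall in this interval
C

A) Wrong — μ is fixed; the randomness lives in the interval, not in μ.
B) Wrong — x̄ is observed and sits in the interval by construction.
C) Correct — this is the frequentist long-run coverage interpretation.
D) Wrong — coverage applies to intervals containing μ, not to future x̄ values.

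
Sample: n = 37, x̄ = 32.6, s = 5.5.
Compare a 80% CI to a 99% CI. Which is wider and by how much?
99% CI is wider by 2.56

df = 36
80% CI: t* = 1.306, (31.42, 33.78), width = 2 · t* · s/√n = 2.36
99% CI: t* = 2.719, (30.14, 35.06), width = 2 · t* · s/√n = 4.92

The 99% CI is wider by 4.92 - 2.36 = 2.56.
Higher confidence requires a wider interval.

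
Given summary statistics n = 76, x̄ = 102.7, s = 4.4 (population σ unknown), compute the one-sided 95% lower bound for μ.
μ ≥ 101.86

Lower bound (one-sided):
t* = 1.665 (one-sided for 95%)
Lower bound = x̄ - t* · s/√n = 102.7 - 1.665 · 4.4/√76 = 101.86

We are 95% confident that μ ≥ 101.86.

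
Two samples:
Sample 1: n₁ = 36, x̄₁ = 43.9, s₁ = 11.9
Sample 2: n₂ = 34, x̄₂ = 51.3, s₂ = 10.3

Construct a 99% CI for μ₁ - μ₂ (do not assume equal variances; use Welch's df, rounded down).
(-14.44, -0.36)

Difference: x̄₁ - x̄₂ = -7.40
SE = √(s₁²/n₁ + s₂²/n₂) = √(11.9²/36 + 10.3²/34) = 2.6559
df = 67.50 → 67 (Welch–Satterthwaite, rounded down)
t* = 2.651

CI: -7.40 ± 2.651 · 2.6559 = -7.40 ± 7.04 = (-14.44, -0.36)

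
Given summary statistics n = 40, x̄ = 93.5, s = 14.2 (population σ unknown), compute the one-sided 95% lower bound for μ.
μ ≥ 89.72

Lower bound (one-sided):
t* = 1.685 (one-sided for 95%)
Lower bound = x̄ - t* · s/√n = 93.5 - 1.685 · 14.2/√40 = 89.72

We are 95% confident that μ ≥ 89.72.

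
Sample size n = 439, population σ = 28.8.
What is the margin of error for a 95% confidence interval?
Margin of error = 2.69

Margin of error = z* · σ/√n
= 1.960 · 28.8/√439
= 1.960 · 28.8/20.9523
= 2.69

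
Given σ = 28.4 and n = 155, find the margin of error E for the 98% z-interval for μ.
Margin of error = 5.31

Margin of error = z* · σ/√n
= 2.326 · 28.4/√155
= 2.326 · 28.4/12.4499
= 5.31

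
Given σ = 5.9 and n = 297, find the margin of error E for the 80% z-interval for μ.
Margin of error = 0.44

Margin of error = z* · σ/√n
= 1.282 · 5.9/√297
= 1.282 · 5.9/17.2337
= 0.44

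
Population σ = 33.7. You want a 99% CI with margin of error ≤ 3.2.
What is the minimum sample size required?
n ≥ 736

For margin E ≤ 3.2:
n ≥ (z* · σ / E)²
n ≥ (2.576 · 33.7 / 3.2)²
n ≥ 735.96

Minimum n = 736 (rounding up)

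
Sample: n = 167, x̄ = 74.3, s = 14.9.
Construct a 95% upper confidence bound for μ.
μ ≤ 76.21

Upper bound (one-sided):
t* = 1.654 (one-sided for 95%)
Upper bound = x̄ + t* · s/√n = 74.3 + 1.654 · 14.9/√167 = 76.21

We are 95% confident that μ ≤ 76.21.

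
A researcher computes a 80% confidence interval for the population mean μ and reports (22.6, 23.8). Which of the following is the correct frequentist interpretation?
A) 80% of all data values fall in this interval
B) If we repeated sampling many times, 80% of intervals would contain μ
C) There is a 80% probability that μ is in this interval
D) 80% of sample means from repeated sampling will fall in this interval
B

A) Wrong — a CI is about the parameter μ, not individual data values.
B) Correct — this is the frequentist long-run coverage interpretation.
C) Wrong — μ is fixed; the randomness lives in the interval, not in μ.
D) Wrong — coverage applies to intervals containing μ, not to future x̄ values.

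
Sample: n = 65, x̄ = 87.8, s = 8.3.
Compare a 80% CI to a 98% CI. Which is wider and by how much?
98% CI is wider by 2.24

df = 64
80% CI: t* = 1.295, (86.47, 89.13), width = 2 · t* · s/√n = 2.67
98% CI: t* = 2.386, (85.34, 90.26), width = 2 · t* · s/√n = 4.91

The 98% CI is wider by 4.91 - 2.67 = 2.24.
Higher confidence requires a wider interval.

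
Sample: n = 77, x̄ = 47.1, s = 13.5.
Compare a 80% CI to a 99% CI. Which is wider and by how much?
99% CI is wider by 4.15

df = 76
80% CI: t* = 1.293, (45.11, 49.09), width = 2 · t* · s/√n = 3.98
99% CI: t* = 2.642, (43.04, 51.16), width = 2 · t* · s/√n = 8.13

The 99% CI is wider by 8.13 - 3.98 = 4.15.
Higher confidence requires a wider interval.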